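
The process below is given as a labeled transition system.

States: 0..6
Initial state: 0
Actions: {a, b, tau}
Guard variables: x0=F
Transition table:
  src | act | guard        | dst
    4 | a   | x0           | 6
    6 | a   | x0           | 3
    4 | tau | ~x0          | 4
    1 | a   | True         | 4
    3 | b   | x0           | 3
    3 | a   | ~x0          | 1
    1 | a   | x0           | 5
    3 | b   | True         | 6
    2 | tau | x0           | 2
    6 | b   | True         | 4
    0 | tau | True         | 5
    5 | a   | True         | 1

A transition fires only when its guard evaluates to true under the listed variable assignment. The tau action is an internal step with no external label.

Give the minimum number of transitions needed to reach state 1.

Answer: 2

Trace:
Breadth-first toward 1:
  Layer 0: {0}
  Layer 1: {5}
  Layer 2: {1}
depth(1)=2, e.g. tau·a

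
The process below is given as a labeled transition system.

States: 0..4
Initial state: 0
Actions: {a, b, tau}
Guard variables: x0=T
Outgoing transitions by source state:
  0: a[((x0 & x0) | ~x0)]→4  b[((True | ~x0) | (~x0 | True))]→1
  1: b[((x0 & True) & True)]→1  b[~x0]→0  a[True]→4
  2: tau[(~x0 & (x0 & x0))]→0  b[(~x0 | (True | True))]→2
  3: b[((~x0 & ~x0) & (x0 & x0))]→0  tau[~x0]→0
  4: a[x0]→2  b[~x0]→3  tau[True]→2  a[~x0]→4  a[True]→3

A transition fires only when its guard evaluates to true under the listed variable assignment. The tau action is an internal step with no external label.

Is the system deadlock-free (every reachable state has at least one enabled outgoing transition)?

Answer: DEADLOCK at state 3

Analysis:
Reachable = {0,1,2,3,4}
  0: a→4  b→1  [deg 2]
  1: a→4  b→1  [deg 2]
  2: b→2  [deg 1]
  3: ∅  [STUCK]
  4: a→2  a→3  tau→2  [deg 3]
Path to 3: a·a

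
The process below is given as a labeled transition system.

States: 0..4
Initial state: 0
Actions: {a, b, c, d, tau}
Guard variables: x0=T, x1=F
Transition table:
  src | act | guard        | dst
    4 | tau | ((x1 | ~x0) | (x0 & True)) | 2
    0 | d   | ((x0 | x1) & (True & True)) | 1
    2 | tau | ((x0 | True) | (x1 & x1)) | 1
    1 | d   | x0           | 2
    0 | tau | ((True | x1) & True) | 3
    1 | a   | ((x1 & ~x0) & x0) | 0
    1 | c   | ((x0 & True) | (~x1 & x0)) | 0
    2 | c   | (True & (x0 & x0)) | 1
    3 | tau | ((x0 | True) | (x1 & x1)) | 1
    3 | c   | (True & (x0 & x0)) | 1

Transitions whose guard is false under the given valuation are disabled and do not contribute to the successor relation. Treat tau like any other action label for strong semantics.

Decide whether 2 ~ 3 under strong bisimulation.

Answer: BISIMILAR

Working:
Refine partition for ~:
  P[0] = {{0,1,2,3,4}}
  P[1] = {{0},{1},{2,3},{4}}
4 equivalence class(es) (converged in 2)
class of 2: {2,3}; class of 3: {2,3}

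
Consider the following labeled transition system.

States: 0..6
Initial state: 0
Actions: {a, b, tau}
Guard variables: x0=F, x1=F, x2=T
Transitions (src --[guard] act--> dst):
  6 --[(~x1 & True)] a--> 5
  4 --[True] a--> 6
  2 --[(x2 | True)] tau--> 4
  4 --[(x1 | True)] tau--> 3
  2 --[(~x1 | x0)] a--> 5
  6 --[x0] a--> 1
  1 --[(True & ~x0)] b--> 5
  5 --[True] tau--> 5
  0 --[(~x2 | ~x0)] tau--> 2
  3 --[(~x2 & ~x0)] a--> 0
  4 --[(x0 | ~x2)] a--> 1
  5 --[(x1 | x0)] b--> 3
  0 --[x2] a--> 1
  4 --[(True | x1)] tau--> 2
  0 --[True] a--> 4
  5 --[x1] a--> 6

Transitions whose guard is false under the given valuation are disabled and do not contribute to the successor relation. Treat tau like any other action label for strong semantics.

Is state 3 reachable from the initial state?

Guard filter leaves 11 enabled edge(s).
depth 0: {0}
depth 1: {1,2,4}  cumulative {0,1,2,4}
depth 2: {3,5,6}  cumulative {0,1,2,3,4,5,6}
Reachable = {0,1,2,3,4,5,6}
witness 3: a·tau

Answer: REACHABLE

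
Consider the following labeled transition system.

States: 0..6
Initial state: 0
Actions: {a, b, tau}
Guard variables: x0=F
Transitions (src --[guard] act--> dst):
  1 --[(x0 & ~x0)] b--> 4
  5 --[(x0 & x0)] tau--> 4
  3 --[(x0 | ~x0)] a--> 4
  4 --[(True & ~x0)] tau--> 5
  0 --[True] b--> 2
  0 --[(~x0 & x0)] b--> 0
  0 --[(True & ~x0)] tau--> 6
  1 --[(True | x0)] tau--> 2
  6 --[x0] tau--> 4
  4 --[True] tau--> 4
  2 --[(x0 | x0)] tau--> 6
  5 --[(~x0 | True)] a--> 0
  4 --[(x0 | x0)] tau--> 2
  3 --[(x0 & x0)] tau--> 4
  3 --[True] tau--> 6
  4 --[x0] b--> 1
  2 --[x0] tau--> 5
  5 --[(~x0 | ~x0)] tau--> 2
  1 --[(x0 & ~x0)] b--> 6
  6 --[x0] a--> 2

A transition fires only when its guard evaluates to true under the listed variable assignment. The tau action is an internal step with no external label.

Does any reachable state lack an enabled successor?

Reach set: {0,2,6}
  0: b→2  tau→6  [2 out]
  2: ∅  [STUCK]
  6: ∅  [STUCK]
witness 2: b

Answer: DEADLOCK at state 2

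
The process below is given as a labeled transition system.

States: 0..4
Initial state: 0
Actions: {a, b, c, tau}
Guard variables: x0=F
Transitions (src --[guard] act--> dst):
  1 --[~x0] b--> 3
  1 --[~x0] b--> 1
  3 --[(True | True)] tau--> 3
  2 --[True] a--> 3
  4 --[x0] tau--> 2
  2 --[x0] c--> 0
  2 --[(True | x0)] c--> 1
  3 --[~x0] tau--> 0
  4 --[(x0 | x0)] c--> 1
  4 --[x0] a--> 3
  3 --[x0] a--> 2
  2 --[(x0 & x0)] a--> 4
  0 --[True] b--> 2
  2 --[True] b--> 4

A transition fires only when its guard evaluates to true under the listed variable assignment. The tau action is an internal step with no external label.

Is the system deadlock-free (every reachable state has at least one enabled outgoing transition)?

Answer: DEADLOCK at state 4

Working:
R = {0,1,2,3,4}
  0: b→2  [1 exit(s)]
  1: b→1  b→3  [2 exit(s)]
  2: a→3  b→4  c→1  [3 exit(s)]
  3: tau→0  tau→3  [2 exit(s)]
  4: ∅  [no exit]
Path to 4: b·b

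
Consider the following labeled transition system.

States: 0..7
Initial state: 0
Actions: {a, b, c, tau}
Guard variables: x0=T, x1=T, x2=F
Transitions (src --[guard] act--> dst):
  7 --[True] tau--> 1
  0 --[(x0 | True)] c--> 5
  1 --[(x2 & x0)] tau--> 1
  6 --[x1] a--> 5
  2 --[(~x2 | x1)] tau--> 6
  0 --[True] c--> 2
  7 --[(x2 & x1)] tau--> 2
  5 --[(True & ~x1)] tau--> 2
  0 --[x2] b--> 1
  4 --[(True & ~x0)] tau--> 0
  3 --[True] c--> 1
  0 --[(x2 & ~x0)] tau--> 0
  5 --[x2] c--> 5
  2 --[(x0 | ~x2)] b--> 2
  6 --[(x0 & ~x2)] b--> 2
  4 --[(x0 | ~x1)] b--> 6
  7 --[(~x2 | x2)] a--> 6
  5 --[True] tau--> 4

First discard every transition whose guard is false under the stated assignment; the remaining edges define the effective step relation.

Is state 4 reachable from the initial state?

Guard filter leaves 11 enabled edge(s).
L0 = {0}
L1 = {2,5}  now seen {0,2,5}
L2 = {4,6}  now seen {0,2,4,5,6}
Reach set: {0,2,4,5,6}
Path to 4: c·tau

Answer: REACHABLE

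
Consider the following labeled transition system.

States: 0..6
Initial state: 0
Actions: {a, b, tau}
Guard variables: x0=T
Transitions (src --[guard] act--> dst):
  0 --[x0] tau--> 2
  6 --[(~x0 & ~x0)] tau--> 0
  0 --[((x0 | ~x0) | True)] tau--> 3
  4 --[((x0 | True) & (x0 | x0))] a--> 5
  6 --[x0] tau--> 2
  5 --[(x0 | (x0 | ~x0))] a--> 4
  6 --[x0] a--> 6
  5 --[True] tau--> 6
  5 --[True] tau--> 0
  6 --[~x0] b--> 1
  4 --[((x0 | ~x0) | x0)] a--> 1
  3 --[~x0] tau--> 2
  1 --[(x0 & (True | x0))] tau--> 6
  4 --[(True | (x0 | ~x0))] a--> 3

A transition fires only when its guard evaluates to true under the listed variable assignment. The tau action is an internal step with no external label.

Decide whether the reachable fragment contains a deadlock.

R = {0,2,3}
  0: tau→2  tau→3  [2 exit(s)]
  2: ∅  [no exit]
  3: ∅  [no exit]
trace reaching 2: tau

Answer: DEADLOCK at state 2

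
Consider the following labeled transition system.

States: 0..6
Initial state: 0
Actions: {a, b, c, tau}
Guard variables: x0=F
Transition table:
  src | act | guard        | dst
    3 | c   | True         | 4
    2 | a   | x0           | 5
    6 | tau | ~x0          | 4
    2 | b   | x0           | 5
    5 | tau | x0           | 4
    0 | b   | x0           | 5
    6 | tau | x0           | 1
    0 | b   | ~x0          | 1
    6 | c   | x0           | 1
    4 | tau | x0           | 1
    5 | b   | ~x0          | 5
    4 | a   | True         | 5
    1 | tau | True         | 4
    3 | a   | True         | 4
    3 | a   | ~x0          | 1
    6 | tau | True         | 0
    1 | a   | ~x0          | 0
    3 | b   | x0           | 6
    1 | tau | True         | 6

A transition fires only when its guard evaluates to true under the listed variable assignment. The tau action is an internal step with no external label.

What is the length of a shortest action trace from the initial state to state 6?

Layered search for 6:
  Layer 0: {0}
  Layer 1: {1}
  Layer 2: {4,6}
6 enters at depth 2; path b·tau

Answer: 2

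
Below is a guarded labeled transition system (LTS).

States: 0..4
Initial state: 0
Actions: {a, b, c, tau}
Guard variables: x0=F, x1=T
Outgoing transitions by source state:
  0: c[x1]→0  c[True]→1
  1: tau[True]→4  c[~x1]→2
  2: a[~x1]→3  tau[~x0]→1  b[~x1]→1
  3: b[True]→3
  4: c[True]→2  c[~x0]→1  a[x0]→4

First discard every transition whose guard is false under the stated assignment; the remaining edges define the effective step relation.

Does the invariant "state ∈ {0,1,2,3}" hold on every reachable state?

Safe = {0,1,2,3}
Reachable = {0,1,2,4}
  0: ok
  1: ok
  2: ok
  4: ✗ unsafe
witness against invariant: c·tau → 4

Answer: INVARIANT VIOLATED at state 4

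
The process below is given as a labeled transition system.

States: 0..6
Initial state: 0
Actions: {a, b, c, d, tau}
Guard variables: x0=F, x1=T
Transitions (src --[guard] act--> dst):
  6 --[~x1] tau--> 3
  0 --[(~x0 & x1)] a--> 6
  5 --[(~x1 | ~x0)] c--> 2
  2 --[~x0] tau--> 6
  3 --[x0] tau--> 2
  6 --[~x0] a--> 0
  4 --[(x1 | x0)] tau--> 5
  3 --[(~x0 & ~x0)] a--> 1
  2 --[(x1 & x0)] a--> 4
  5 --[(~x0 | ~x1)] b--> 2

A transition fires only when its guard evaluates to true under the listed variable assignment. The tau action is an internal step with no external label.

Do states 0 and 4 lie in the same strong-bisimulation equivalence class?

Answer: NOT BISIMILAR

Working:
Refine partition for ~:
  round 0: {{0,1,2,3,4,5,6}}
  round 1: {{0,3,6},{1},{2,4},{5}}
  round 2: {{0,6},{1},{2},{3},{4},{5}}
6 equivalence class(es) (converged in 3)
class of 0: {0,6}; class of 4: {4}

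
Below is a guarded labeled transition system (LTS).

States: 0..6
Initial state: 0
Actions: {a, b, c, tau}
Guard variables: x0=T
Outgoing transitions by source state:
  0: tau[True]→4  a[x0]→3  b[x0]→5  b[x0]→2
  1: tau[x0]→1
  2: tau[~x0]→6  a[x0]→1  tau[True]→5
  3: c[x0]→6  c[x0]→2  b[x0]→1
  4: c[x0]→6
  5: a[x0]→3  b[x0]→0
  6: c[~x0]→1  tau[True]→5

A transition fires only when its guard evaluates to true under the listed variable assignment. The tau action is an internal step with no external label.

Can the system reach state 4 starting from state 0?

14 transition(s) survive guard evaluation.
depth 0: {0}
depth 1: {2,3,4,5}  now seen {0,2,3,4,5}
depth 2: {1,6}  now seen {0,1,2,3,4,5,6}
Reachable = {0,1,2,3,4,5,6}
Path to 4: tau

Answer: REACHABLE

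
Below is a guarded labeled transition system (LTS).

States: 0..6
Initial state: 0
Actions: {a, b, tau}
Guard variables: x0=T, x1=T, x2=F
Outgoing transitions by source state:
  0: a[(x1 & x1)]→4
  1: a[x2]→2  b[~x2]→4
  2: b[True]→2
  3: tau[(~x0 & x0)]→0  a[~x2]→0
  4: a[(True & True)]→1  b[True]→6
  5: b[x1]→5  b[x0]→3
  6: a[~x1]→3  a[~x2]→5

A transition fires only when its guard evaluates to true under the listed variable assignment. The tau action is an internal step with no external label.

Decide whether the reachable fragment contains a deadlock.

Reach set: {0,1,3,4,5,6}
  0: a→4  [1 out]
  1: b→4  [1 out]
  3: a→0  [1 out]
  4: a→1  b→6  [2 out]
  5: b→3  b→5  [2 out]
  6: a→5  [1 out]

Answer: DEADLOCK-FREE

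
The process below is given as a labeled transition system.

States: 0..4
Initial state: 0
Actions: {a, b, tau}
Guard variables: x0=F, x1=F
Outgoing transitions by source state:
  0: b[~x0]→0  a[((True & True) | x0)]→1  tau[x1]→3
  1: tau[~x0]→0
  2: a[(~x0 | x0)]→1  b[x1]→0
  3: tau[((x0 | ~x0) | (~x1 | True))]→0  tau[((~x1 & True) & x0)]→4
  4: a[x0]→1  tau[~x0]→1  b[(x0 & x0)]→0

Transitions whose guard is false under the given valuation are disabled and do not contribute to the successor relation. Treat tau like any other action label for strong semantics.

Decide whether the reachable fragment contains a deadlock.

Answer: DEADLOCK-FREE

Trace:
R = {0,1}
  0: a→1  b→0  [2 exit(s)]
  1: tau→0  [1 exit(s)]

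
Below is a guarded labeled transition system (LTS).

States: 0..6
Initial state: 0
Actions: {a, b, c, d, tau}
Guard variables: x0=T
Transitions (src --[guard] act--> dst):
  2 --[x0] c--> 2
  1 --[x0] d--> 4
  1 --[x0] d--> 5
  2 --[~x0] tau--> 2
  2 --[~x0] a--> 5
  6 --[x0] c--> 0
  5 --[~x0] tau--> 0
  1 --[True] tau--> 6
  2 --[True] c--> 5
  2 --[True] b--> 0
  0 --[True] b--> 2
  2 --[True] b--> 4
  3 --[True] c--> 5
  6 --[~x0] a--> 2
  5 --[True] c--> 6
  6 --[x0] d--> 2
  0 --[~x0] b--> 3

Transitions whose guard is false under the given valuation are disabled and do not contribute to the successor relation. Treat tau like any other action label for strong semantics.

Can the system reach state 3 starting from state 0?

Guard filter leaves 12 enabled edge(s).
depth 0: {0}
depth 1: {2}  cumulative {0,2}
depth 2: {4,5}  cumulative {0,2,4,5}
depth 3: {6}  cumulative {0,2,4,5,6}
R = {0,2,4,5,6}

Answer: UNREACHABLE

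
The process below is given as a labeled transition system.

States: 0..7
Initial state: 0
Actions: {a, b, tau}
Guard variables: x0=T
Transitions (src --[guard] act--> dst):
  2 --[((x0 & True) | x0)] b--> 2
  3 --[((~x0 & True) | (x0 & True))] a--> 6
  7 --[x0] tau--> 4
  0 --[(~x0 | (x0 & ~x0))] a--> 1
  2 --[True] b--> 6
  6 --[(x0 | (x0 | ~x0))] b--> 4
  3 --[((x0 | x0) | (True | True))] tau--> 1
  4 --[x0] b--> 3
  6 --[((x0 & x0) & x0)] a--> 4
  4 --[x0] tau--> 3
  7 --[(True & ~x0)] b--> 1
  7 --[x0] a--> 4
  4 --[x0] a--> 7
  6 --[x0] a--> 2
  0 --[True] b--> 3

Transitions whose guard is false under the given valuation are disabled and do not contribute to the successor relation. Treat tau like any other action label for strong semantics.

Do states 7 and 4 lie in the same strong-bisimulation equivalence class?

Answer: NOT BISIMILAR

Trace:
Compute ~ classes (split until stable):
  P[0] = {{0,1,2,3,4,5,6,7}}
  P[1] = {{0,2},{1,5},{3,7},{4},{6}}
  P[2] = {{0},{1,5},{2},{3},{4},{6},{7}}
Fixed point at round 3; 7 class(es).
7∈{7}, 4∈{4}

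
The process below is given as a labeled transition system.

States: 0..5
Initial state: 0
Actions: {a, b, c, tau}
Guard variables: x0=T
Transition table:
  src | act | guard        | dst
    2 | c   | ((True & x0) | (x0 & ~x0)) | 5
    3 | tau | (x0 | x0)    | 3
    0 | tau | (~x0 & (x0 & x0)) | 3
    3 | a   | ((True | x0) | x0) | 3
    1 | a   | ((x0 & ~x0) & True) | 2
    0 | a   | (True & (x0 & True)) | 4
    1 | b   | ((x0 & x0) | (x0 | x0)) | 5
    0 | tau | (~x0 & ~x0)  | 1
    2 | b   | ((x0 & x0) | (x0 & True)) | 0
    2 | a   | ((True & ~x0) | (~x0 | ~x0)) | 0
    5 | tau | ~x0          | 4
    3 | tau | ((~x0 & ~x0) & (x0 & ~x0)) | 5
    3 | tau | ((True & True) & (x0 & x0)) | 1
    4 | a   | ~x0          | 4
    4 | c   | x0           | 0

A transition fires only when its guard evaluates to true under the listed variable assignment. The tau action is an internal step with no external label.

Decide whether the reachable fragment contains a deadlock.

Answer: DEADLOCK-FREE

Trace:
R = {0,4}
  0: a→4  [1 exit(s)]
  4: c→0  [1 exit(s)]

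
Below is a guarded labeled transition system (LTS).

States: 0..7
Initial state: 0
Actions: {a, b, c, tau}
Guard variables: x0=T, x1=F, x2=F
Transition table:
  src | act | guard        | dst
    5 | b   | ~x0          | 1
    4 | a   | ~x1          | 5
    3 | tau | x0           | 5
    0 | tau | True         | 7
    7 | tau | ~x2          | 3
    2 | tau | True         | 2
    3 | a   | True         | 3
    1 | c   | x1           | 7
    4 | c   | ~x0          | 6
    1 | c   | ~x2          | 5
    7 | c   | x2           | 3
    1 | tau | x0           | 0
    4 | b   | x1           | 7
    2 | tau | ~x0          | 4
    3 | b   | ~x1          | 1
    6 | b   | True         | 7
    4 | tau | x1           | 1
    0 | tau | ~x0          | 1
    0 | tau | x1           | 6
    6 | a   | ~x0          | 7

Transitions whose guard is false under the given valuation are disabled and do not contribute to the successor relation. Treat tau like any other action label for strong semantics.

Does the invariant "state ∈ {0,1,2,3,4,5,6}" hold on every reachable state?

Inv-set: {0,1,2,3,4,5,6}
Reach set: {0,1,3,5,7}
  0: safe
  1: safe
  3: safe
  5: safe
  7: VIOLATES
counterexample path to 7: tau

Answer: INVARIANT VIOLATED at state 7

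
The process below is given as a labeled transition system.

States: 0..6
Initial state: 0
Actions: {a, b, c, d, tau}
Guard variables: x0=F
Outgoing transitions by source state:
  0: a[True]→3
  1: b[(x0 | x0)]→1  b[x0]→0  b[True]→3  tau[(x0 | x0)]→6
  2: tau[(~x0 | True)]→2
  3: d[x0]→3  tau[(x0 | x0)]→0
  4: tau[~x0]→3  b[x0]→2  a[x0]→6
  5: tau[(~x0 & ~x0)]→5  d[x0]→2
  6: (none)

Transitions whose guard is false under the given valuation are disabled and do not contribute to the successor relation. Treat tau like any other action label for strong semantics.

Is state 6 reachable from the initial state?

Answer: UNREACHABLE

Working:
Guard filter leaves 5 enabled edge(s).
depth 0: {0}
depth 1: {3}  now seen {0,3}
Reach set: {0,3}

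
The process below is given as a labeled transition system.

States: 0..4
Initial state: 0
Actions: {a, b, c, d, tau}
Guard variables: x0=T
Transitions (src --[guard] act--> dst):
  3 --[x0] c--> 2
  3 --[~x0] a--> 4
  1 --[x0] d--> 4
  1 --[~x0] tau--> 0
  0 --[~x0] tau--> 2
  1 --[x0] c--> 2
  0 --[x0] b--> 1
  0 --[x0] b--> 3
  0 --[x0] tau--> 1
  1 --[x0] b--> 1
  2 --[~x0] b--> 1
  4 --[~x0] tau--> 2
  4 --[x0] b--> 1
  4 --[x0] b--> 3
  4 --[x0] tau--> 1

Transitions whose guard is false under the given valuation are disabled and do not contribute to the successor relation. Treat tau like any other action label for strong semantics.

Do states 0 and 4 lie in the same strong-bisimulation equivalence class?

Refine partition for ~:
  P[0] = {{0,1,2,3,4}}
  P[1] = {{0,4},{1},{2},{3}}
4 equivalence class(es) (converged in 2)
0∈{0,4}, 4∈{0,4}

Answer: BISIMILAR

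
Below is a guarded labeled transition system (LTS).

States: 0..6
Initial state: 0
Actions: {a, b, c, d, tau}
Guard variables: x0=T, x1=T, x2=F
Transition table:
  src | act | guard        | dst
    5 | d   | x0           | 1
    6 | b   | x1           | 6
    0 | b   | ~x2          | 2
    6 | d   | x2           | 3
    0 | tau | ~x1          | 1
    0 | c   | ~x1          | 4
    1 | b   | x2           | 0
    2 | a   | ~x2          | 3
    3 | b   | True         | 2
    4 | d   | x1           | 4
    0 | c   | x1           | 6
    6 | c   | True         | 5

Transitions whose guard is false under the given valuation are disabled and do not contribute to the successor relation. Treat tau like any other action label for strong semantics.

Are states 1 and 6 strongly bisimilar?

Bisimulation quotient by refinement:
  π0 = {{0,1,2,3,4,5,6}}
  π1 = {{0,6},{1},{2},{3},{4,5}}
  π2 = {{0},{1},{2},{3},{4},{5},{6}}
Fixed point at round 3; 7 class(es).
class of 1: {1}; class of 6: {6}

Answer: NOT BISIMILAR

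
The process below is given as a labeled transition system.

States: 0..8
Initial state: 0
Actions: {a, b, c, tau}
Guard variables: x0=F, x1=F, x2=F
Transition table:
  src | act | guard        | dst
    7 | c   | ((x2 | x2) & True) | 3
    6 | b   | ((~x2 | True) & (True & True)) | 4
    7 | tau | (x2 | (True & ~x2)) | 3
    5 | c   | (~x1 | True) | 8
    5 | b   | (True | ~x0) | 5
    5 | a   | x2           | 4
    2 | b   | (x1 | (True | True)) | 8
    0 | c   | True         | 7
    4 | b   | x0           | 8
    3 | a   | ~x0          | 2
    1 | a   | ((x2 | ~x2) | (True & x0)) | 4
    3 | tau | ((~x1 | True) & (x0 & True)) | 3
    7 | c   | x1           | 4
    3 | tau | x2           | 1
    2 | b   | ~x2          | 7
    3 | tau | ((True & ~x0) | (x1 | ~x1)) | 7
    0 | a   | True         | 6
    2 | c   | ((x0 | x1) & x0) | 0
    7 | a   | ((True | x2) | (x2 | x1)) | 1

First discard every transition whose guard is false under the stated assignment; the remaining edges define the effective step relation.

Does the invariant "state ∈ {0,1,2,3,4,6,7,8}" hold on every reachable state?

Allowed set {0,1,2,3,4,6,7,8}
R = {0,1,2,3,4,6,7,8}
  0: safe
  1: safe
  2: safe
  3: safe
  4: safe
  6: safe
  7: safe
  8: safe

Answer: INVARIANT HOLDS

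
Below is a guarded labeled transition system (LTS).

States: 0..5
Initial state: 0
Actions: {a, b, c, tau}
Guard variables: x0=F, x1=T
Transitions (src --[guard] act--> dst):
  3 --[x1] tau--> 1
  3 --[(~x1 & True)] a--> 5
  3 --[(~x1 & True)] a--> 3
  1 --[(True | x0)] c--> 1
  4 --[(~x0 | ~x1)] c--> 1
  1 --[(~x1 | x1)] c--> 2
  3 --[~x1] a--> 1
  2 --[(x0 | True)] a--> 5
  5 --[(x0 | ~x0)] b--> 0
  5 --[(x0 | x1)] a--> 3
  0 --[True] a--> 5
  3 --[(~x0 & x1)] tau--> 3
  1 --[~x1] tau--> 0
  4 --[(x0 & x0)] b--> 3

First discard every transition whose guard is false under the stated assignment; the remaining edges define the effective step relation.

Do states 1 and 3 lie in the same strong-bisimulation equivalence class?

Compute ~ classes (split until stable):
  π0 = {{0,1,2,3,4,5}}
  π1 = {{0,2},{1,4},{3},{5}}
  π2 = {{0,2},{1},{3},{4},{5}}
5 equivalence class(es) (converged in 3)
class of 1: {1}; class of 3: {3}

Answer: NOT BISIMILAR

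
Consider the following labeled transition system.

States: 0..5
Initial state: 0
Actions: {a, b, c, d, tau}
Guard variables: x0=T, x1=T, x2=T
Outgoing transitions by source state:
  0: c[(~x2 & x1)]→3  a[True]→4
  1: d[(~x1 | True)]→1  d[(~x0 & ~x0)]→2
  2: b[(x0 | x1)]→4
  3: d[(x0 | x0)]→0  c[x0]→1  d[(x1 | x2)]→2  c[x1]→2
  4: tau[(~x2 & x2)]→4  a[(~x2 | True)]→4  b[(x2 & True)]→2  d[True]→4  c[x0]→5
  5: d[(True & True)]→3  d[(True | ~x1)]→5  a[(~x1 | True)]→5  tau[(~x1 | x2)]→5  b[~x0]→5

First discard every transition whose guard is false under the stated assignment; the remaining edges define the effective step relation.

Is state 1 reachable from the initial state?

Answer: REACHABLE

Trace:
15 transition(s) survive guard evaluation.
Layer 0: {0}
Layer 1: {4}  now seen {0,4}
Layer 2: {2,5}  now seen {0,2,4,5}
Layer 3: {3}  now seen {0,2,3,4,5}
Layer 4: {1}  now seen {0,1,2,3,4,5}
Reach set: {0,1,2,3,4,5}
Path to 1: a·c·d·c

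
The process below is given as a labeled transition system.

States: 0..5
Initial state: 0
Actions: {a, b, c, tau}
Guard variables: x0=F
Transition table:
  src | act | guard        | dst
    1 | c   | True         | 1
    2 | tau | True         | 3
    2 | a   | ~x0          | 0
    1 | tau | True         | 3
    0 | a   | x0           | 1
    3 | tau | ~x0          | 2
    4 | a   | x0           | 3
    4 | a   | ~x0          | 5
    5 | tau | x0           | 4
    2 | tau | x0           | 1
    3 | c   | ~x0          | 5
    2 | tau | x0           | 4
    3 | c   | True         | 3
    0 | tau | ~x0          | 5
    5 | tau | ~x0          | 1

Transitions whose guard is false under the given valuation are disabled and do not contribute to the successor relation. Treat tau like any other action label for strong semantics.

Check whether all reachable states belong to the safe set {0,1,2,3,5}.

Answer: INVARIANT HOLDS

Analysis:
Safe = {0,1,2,3,5}
R = {0,1,2,3,5}
  0: safe
  1: safe
  2: safe
  3: safe
  5: safe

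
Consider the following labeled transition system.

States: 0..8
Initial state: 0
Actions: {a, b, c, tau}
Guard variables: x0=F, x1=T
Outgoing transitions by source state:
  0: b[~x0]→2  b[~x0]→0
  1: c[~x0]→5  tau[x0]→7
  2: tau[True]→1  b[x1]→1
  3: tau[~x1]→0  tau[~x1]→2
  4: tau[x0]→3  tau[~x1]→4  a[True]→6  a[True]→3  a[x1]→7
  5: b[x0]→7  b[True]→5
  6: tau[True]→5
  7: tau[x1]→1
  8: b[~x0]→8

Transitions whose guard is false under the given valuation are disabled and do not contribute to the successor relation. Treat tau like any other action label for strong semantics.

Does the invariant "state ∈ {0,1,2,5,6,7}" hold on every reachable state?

Safe = {0,1,2,5,6,7}
R = {0,1,2,5}
  0: safe
  1: safe
  2: safe
  5: safe

Answer: INVARIANT HOLDS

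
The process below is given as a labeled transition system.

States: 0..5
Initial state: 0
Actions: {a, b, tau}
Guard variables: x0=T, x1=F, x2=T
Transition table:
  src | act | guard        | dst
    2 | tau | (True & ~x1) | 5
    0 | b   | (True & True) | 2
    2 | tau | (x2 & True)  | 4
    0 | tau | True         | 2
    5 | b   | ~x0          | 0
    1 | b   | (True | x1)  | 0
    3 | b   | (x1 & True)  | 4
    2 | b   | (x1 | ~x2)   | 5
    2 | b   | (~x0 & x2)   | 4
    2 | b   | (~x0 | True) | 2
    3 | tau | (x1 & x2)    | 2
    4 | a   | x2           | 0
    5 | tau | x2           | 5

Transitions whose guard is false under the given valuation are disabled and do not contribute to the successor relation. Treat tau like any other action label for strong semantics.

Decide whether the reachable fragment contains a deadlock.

Answer: DEADLOCK-FREE

Trace:
R = {0,2,4,5}
  0: b→2  tau→2  [2 exit(s)]
  2: b→2  tau→4  tau→5  [3 exit(s)]
  4: a→0  [1 exit(s)]
  5: tau→5  [1 exit(s)]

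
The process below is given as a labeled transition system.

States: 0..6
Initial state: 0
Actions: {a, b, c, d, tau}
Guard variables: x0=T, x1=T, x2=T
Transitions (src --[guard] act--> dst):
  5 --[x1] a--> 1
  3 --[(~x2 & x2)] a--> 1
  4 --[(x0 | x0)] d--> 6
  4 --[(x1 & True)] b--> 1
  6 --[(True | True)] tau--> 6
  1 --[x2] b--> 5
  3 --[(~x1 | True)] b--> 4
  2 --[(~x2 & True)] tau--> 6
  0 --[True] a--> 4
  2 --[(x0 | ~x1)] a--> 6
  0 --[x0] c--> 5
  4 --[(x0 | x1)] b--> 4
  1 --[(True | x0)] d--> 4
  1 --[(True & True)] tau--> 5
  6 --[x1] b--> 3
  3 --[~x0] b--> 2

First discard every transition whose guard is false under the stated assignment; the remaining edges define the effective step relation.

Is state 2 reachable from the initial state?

Answer: UNREACHABLE

Trace:
13 transition(s) survive guard evaluation.
L0 = {0}
L1 = {4,5}  cumulative {0,4,5}
L2 = {1,6}  cumulative {0,1,4,5,6}
L3 = {3}  cumulative {0,1,3,4,5,6}
Reach set: {0,1,3,4,5,6}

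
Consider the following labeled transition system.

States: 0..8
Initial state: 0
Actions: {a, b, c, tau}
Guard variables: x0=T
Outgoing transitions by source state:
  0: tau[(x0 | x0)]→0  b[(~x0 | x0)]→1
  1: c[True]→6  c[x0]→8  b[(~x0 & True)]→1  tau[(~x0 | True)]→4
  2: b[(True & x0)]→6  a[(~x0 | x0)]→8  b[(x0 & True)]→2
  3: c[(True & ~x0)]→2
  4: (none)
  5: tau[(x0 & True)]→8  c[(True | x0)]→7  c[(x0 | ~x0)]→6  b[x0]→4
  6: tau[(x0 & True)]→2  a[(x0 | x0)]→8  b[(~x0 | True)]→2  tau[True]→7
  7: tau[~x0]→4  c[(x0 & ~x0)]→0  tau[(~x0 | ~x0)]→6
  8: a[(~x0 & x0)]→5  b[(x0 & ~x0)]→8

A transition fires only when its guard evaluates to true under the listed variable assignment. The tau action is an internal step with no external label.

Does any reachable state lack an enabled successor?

Answer: DEADLOCK at state 4

Working:
Reachable = {0,1,2,4,6,7,8}
  0: b→1  tau→0  [deg 2]
  1: c→6  c→8  tau→4  [deg 3]
  2: a→8  b→2  b→6  [deg 3]
  4: ∅  [STUCK]
  6: a→8  b→2  tau→2  tau→7  [deg 4]
  7: ∅  [STUCK]
  8: ∅  [STUCK]
Path to 4: b·tau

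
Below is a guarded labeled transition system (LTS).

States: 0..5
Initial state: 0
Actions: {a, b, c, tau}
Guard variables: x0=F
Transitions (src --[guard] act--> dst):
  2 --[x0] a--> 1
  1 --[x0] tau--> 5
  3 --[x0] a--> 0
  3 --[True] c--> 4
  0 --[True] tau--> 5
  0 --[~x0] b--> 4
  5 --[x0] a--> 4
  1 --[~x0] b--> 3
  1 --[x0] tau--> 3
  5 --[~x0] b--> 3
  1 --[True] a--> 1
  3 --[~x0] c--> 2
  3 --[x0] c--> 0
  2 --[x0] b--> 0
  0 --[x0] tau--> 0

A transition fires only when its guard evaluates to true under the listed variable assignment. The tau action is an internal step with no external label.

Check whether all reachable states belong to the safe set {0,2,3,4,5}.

Answer: INVARIANT HOLDS

Trace:
Allowed set {0,2,3,4,5}
Reach set: {0,2,3,4,5}
  0: ✓
  2: ✓
  3: ✓
  4: ✓
  5: ✓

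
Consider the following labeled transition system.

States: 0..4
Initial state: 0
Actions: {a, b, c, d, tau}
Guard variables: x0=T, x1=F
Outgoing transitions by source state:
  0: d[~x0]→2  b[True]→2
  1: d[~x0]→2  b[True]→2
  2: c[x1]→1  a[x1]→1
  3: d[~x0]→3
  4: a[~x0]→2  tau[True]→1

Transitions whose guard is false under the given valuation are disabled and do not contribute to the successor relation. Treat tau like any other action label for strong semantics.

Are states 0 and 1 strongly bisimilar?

Compute ~ classes (split until stable):
  π0 = {{0,1,2,3,4}}
  π1 = {{0,1},{2,3},{4}}
3 equivalence class(es) (converged in 2)
[0]={0,1}  [1]={0,1}

Answer: BISIMILAR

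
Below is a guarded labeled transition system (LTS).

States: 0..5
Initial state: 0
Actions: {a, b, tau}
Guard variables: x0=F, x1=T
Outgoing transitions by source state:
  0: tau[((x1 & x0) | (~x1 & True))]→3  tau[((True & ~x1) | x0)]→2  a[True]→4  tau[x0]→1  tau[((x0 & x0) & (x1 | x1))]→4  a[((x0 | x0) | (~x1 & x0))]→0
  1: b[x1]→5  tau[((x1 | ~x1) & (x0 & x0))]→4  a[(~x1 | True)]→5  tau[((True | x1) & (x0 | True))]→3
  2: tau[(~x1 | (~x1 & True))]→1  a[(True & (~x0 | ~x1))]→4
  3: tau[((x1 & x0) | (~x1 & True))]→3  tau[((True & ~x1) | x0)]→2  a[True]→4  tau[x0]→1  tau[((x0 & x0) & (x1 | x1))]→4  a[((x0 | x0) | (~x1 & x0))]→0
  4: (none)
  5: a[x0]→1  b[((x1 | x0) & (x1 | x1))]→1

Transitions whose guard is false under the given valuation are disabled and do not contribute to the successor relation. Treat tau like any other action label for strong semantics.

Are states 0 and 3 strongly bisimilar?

Answer: BISIMILAR

Analysis:
Refine partition for ~:
  P[0] = {{0,1,2,3,4,5}}
  P[1] = {{0,2,3},{1},{4},{5}}
stable after 2 split(s): 4 block(s)
0∈{0,2,3}, 3∈{0,2,3}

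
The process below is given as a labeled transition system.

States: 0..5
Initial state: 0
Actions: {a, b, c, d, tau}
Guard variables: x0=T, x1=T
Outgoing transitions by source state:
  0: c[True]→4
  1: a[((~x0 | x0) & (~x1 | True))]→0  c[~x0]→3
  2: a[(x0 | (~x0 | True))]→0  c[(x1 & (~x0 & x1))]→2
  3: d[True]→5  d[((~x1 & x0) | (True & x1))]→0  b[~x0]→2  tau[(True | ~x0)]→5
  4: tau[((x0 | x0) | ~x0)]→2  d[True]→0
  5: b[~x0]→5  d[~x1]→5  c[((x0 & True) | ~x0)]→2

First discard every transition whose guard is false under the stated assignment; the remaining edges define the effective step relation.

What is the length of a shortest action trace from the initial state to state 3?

Answer: UNREACHABLE

Working:
Layered search for 3:
  depth 0: {0}
  depth 1: {4}
  depth 2: {2}
3 never appears.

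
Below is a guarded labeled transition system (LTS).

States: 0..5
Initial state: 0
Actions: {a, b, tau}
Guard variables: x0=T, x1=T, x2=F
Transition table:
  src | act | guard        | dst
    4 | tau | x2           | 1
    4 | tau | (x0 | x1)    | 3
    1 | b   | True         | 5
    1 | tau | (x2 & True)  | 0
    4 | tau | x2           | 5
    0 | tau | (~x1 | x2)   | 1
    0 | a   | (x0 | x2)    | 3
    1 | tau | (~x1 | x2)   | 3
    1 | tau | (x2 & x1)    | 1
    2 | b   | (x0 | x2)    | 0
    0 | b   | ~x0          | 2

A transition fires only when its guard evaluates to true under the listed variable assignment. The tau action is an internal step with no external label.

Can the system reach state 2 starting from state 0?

4 transition(s) survive guard evaluation.
Layer 0: {0}
Layer 1: {3}  total {0,3}
R = {0,3}

Answer: UNREACHABLE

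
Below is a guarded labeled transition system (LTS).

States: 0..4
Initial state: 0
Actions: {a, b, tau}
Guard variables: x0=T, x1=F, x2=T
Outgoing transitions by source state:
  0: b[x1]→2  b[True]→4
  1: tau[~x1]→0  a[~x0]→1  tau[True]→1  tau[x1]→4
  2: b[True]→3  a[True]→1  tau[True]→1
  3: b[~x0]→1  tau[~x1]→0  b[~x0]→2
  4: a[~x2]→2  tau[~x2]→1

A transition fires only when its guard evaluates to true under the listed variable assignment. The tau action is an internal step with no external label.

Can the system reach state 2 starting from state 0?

Guard filter leaves 7 enabled edge(s).
depth 0: {0}
depth 1: {4}  total {0,4}
R = {0,4}

Answer: UNREACHABLE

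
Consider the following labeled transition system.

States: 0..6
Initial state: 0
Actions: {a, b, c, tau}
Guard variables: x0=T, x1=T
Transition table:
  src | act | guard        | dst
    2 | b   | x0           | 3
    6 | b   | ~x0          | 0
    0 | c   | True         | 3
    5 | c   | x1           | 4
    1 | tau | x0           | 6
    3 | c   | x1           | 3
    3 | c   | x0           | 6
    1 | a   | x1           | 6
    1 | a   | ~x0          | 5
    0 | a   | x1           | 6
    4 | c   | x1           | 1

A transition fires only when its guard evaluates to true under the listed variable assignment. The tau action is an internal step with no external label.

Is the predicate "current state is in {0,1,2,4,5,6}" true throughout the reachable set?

Answer: INVARIANT VIOLATED at state 3

Trace:
Safe = {0,1,2,4,5,6}
Reachable = {0,3,6}
  0: ok
  3: VIOLATES
  6: ok
witness against invariant: c → 3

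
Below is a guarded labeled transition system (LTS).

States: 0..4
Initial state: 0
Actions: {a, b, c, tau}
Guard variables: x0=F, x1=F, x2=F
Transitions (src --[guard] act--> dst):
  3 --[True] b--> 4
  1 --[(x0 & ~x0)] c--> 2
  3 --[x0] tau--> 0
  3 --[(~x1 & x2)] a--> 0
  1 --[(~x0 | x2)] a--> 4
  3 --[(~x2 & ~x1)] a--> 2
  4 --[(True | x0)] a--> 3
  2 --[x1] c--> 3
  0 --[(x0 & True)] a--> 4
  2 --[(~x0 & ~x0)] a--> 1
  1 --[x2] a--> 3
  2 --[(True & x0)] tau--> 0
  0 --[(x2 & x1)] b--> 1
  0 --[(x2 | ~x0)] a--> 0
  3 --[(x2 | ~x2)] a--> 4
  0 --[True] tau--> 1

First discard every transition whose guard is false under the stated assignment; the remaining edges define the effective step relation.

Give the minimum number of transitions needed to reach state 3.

Answer: 3

Trace:
BFS to 3:
  depth 0: {0}
  depth 1: {1}
  depth 2: {4}
  depth 3: {3}
depth(3)=3, e.g. tau·a·a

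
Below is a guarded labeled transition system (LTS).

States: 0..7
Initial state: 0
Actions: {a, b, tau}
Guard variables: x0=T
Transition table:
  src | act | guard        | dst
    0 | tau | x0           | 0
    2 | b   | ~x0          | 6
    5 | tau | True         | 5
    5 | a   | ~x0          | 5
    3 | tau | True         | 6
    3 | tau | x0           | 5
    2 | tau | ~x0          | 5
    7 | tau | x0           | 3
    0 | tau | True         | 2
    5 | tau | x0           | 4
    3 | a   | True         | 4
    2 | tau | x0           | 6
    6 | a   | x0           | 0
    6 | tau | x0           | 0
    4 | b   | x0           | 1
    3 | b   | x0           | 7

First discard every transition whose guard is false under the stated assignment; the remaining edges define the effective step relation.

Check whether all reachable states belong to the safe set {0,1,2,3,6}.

Answer: INVARIANT HOLDS

Trace:
Allowed set {0,1,2,3,6}
Reach set: {0,2,6}
  0: ok
  2: ok
  6: ok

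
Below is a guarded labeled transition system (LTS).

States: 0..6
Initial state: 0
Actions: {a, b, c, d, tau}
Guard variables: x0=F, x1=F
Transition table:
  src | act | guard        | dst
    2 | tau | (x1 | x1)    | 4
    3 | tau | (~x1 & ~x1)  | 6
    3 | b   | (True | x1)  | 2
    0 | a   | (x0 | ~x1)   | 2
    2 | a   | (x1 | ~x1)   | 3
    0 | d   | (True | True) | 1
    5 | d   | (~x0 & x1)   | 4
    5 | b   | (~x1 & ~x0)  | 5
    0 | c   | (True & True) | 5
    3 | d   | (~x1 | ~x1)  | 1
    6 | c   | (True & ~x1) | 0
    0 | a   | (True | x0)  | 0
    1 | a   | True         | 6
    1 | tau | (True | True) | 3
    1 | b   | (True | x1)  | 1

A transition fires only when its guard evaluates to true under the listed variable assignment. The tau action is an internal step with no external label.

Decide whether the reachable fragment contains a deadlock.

Reachable = {0,1,2,3,5,6}
  0: a→0  a→2  c→5  d→1  [4 exit(s)]
  1: a→6  b→1  tau→3  [3 exit(s)]
  2: a→3  [1 exit(s)]
  3: b→2  d→1  tau→6  [3 exit(s)]
  5: b→5  [1 exit(s)]
  6: c→0  [1 exit(s)]

Answer: DEADLOCK-FREE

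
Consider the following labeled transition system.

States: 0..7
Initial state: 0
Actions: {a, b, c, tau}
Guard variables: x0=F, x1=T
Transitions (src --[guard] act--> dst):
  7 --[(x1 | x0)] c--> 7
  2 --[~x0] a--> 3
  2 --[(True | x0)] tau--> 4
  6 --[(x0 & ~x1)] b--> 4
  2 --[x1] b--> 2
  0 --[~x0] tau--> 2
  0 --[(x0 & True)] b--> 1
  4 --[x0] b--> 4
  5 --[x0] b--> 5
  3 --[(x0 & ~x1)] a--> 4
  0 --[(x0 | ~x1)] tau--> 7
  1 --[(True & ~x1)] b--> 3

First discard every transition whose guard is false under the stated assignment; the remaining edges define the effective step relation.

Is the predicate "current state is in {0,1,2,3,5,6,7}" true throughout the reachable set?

Answer: INVARIANT VIOLATED at state 4

Trace:
Allowed set {0,1,2,3,5,6,7}
R = {0,2,3,4}
  0: safe
  2: safe
  3: safe
  4: outside
counterexample path to 4: tau·tau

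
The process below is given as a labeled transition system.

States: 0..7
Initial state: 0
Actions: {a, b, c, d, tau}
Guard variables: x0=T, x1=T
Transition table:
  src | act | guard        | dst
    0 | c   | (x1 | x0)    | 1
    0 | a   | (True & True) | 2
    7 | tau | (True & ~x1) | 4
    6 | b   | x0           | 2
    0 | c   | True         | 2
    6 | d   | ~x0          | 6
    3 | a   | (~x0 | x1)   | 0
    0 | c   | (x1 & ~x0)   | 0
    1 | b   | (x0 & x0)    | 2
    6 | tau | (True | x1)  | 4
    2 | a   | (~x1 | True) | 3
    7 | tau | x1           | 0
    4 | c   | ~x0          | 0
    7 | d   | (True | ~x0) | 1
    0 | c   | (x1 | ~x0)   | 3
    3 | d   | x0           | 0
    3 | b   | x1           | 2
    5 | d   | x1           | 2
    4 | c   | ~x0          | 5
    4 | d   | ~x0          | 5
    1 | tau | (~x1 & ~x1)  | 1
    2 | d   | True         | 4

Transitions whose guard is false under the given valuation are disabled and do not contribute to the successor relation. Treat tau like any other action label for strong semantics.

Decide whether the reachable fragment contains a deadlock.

R = {0,1,2,3,4}
  0: a→2  c→1  c→2  c→3  [4 out]
  1: b→2  [1 out]
  2: a→3  d→4  [2 out]
  3: a→0  b→2  d→0  [3 out]
  4: ∅  [STUCK]
Path to 4: c·d

Answer: DEADLOCK at state 4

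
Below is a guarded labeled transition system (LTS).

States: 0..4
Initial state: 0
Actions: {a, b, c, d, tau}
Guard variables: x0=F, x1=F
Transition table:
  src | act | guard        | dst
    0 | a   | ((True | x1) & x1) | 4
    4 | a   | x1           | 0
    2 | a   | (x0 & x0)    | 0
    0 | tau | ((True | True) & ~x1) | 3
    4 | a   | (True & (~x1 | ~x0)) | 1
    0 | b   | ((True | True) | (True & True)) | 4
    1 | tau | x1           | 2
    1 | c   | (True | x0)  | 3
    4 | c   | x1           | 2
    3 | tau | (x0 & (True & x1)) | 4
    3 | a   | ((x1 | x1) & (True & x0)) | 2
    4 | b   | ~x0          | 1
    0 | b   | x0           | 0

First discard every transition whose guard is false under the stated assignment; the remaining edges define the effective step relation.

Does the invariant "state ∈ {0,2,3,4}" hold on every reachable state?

Safe = {0,2,3,4}
Reachable = {0,1,3,4}
  0: ✓
  1: VIOLATES
  3: ✓
  4: ✓
reach 1 via b·a — violates

Answer: INVARIANT VIOLATED at state 1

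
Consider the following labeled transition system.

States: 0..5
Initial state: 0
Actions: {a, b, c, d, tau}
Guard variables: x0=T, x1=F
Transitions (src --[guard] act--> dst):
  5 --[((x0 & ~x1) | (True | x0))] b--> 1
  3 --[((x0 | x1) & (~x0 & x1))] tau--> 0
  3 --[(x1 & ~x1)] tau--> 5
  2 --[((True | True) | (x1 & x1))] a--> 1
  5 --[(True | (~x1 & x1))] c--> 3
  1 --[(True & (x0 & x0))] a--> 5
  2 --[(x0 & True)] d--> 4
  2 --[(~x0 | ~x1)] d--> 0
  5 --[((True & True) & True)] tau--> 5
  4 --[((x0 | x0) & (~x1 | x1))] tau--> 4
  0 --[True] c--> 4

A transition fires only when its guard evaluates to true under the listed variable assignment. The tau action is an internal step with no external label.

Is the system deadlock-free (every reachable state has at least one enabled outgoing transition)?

Reach set: {0,4}
  0: c→4  [deg 1]
  4: tau→4  [deg 1]

Answer: DEADLOCK-FREE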